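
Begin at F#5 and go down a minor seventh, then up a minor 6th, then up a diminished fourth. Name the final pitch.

Ab5

A minor seventh down from F#5 is G#4.
A minor sixth up from G#4 is E5.
A diminished fourth up from E5 is Ab5.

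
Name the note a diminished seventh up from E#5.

Counting seven letter names up from E lands on D.
Moving 9 semitones up from E#5 (the size of a diminished seventh) reaches D6.

D6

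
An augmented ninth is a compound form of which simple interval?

augmented second

Subtracting seven from the interval number removes an octave: 9 − 7 = 2.
So an augmented ninth is an octave plus an augmented second. The quality is unchanged.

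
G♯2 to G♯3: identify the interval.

G to G is the same letter name, plus an octave, so the interval is some kind of octave.
G#2 to G#3 is 12 semitones, matching the perfect octave exactly, so the quality is perfect.

perfect octave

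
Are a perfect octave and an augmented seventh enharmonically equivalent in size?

A perfect octave spans 12 semitones, and an augmented seventh also spans 12 semitones — they're enharmonic.

Yes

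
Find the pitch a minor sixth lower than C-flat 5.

E-flat 4

The sixth takes the letter from C down to E.
Moving 8 semitones down from Cb5 (the size of a minor sixth) reaches Eb4.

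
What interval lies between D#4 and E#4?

D to E spans two letter names (D-E) — that makes it a second of some quality.
Counting semitones, D#4→E#4 is 2, which is the major second.

major second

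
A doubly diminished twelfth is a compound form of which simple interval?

doubly diminished fifth

Subtracting seven from the interval number removes an octave: 12 − 7 = 5.
So a doubly diminished twelfth is an octave plus a doubly diminished fifth. The quality is unchanged.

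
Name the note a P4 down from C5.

Counting four letter names down from C lands on G.
A perfect fourth is 5 semitones; 5 semitones down from C5 gives G4.

G4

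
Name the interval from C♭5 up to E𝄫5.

C to E spans three letter names (C-D-E), so the interval is some kind of third.
At 3 semitones, Cb5→Ebb5 falls one short of a major third: minor.

minor 3rd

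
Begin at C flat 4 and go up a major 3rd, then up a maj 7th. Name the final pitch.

D 5

Cb4 up a major third → Eb4 (4 semitones).
Eb4 up a major seventh → D5 (11 semitones).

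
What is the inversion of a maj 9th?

minor seventh

First reduce the compound major ninth to its simple form, a major second.
Inverted interval numbers add to nine, so a second pairs with a seventh (2 + 7 = 9).
Quality inverts too: major becomes minor. That makes the inversion a minor seventh.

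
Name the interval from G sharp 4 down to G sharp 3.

Descending from G#4 to G#3 is the same interval as ascending G#3 to G#4.
G to G is the same letter name, plus an octave, so the interval is some kind of octave.
Counting semitones, G#3→G#4 is 12, which is the perfect octave.

perfect octave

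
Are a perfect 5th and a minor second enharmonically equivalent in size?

A perfect fifth is 7 semitones but a minor second is 1 semitone — different sizes.

No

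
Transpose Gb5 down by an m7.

The seventh takes the letter from G down to A.
A minor seventh is 10 semitones; 10 semitones down from Gb5 gives Ab4.

Ab4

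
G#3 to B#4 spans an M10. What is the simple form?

Each octave removed subtracts seven from the number: 10 − 7 = 3.
So a major tenth is an octave plus a major third. The quality is unchanged.

M3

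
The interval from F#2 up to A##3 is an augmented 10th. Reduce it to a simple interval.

augmented third

Subtracting seven from the interval number removes an octave: 10 − 7 = 3.
So an augmented tenth is an octave plus an augmented third. The quality is unchanged.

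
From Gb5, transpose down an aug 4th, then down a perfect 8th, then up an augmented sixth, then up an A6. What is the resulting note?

G#5

An augmented fourth down from Gb5 is Dbb5.
A perfect octave down from Dbb5 is Dbb4.
An augmented sixth up from Dbb4 is Bb4.
Bb4 up an augmented sixth → G#5 (10 semitones).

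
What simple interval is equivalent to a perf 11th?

P4

Take out an octave (7 from the number): 11 − 7 = 4.
So a perfect eleventh is an octave plus a perfect fourth. The quality is unchanged.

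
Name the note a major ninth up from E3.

Two letters up from E (plus an octave) reaches F.
A major ninth is 14 semitones; 14 semitones up from E3 gives F#4.

F#4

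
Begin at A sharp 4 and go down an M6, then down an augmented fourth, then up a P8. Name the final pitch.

G 4

Down a major sixth from A#4: C#4 (9 semitones down).
C#4 down an augmented fourth → G3 (6 semitones).
A perfect octave up from G3 is G4.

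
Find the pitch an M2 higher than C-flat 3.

D-flat 3

Two letter names up from C: D.
Moving 2 semitones up from Cb3 (the size of a major second) reaches Db3.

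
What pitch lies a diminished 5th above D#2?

A2

Five letter names up from D: A.
Moving 6 semitones up from D#2 (the size of a diminished fifth) reaches A2.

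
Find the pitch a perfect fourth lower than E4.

The fourth takes the letter from E down to B.
A perfect fourth is 5 semitones; 5 semitones down from E4 gives B3.

B3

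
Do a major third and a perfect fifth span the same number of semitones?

No

A major third is 4 semitones but a perfect fifth is 7 semitones — different sizes.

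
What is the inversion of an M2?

Inverted interval numbers add to nine, so a second pairs with a seventh (2 + 7 = 9).
Quality inverts too: major becomes minor. That makes the inversion a minor seventh.

minor 7th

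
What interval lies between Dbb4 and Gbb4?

D to G spans four letter names (D-E-F-G) — that makes it a fourth of some quality.
The perfect fourth spans 5 semitones, and Dbb4 to Gbb4 is exactly 5 semitones — so this is a perfect fourth.

perfect 4th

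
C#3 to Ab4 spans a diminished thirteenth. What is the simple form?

diminished sixth

Take out an octave (7 from the number): 13 − 7 = 6.
So a diminished thirteenth is an octave plus a diminished sixth. The quality is unchanged.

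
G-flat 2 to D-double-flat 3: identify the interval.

G to D spans five letter names (G-A-B-C-D), so the interval is some kind of fifth.
Gb2 to Dbb3 spans 6 semitones — one semitone narrower than the perfect fifth (7) — giving a diminished fifth.

diminished 5th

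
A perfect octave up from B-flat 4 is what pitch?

B-flat 5

For an octave the letter name doesn't change: still B, an octave up.
A perfect octave is 12 semitones; 12 semitones up from Bb4 gives Bb5.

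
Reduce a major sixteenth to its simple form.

Subtracting seven from the interval number removes an octave: 16 − 14 = 2.
That makes a major sixteenth a compound major second — 2 octaves plus a major second.

major 2nd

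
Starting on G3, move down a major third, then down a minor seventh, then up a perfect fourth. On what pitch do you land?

A major third down from G3 is Eb3.
Eb3 down a minor seventh → F2 (10 semitones).
F2 up a perfect fourth → Bb2 (5 semitones).

Bb2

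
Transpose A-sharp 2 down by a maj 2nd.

Counting two letter names down from A lands on G.
Moving 2 semitones down from A#2 (the size of a major second) reaches G#2.

G-sharp 2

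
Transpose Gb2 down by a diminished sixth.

The sixth takes the letter from G down to B.
Moving 7 semitones down from Gb2 (the size of a diminished sixth) reaches B1.

B1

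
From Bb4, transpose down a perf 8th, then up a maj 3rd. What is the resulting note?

A perfect octave down from Bb4 is Bb3.
Up a major third from Bb3: D4 (4 semitones up).

D4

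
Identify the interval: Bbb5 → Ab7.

major 14th

B to A spans seven letter names (B-C-D-E-F-G-A), plus an octave, so the interval is some kind of fourteenth.
The major fourteenth spans 23 semitones, and Bbb5 to Ab7 is exactly 23 semitones — so this is a major fourteenth.
(Equivalently, a compound major seventh: a major seventh plus an octave.)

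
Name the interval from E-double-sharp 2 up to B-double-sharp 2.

P5

E to B spans five letter names (E-F-G-A-B), so the interval is some kind of fifth.
The perfect fifth spans 7 semitones, and E##2 to B##2 is exactly 7 semitones — so this is a perfect fifth.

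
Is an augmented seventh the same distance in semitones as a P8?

Yes

An augmented seventh spans 12 semitones, and a perfect octave also spans 12 semitones — they're enharmonic.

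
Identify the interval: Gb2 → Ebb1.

major 10th

Descending from Gb2 to Ebb1 is the same interval as ascending Ebb1 to Gb2.
E to G spans three letter names (E-F-G), plus an octave — that makes it a tenth of some quality.
Counting semitones, Ebb1→Gb2 is 16, which is the major tenth.
(Equivalently, a compound major third: a major third plus an octave.)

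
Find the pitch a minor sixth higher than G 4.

Six letter names up from G: E.
A minor sixth spans 8 semitones, so from G4 the target pitch is Eb5.

E flat 5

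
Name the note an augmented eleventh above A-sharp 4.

Four letters up from A (plus an octave) reaches D.
An augmented eleventh is 18 semitones; 18 semitones up from A#4 gives D##6.

D-double-sharp 6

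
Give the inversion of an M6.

Inverted interval numbers add to nine, so a sixth pairs with a third (6 + 3 = 9).
The quality also flips — major becomes minor — giving a minor third.

m3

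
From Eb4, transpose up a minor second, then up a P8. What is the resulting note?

Fb5

A minor second up from Eb4 is Fb4.
Fb4 up a perfect octave → Fb5 (12 semitones).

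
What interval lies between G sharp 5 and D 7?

G to D spans five letter names (G-A-B-C-D), plus an octave, so the interval is some kind of twelfth.
The perfect twelfth is 19 semitones; here we have 18, one semitone narrower: diminished.
(Equivalently, a compound diminished fifth: a diminished fifth plus an octave.)

diminished twelfth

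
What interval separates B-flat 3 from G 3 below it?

m3

Descending from Bb3 to G3 is the same interval as ascending G3 to Bb3.
G to B spans three letter names (G-A-B): a third.
G3 to Bb3 is 3 semitones, a half step short of the major third (4), so this is minor.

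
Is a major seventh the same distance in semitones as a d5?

A major seventh spans 11 semitones; a diminished fifth spans 6 semitones. They differ by 5.

No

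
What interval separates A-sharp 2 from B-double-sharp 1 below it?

Descending from A#2 to B##1 is the same interval as ascending B##1 to A#2.
B to A spans seven letter names (B-C-D-E-F-G-A), so the interval is some kind of seventh.
B##1 to A#2 spans 9 semitones — two semitones narrower than the major seventh (11) — giving a diminished seventh.

diminished seventh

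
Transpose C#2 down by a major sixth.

E1

The sixth takes the letter from C down to E.
A major sixth spans 9 semitones, so from C#2 the target pitch is E1.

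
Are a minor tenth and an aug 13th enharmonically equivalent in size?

A minor tenth is 15 semitones but an augmented thirteenth is 22 semitones — different sizes.

No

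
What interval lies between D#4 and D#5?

perfect 8th

D to D is the same letter name, plus an octave — that makes it an octave of some quality.
The perfect octave spans 12 semitones, and D#4 to D#5 is exactly 12 semitones — so this is a perfect octave.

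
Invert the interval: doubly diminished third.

doubly augmented sixth

Interval numbers invert to sum to nine: 3 + 6 = 9, so a third inverts to a sixth.
The quality also flips — doubly diminished becomes doubly augmented — giving a doubly augmented sixth.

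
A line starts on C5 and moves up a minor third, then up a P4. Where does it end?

Ab5

A minor third up from C5 is Eb5.
Eb5 up a perfect fourth → Ab5 (5 semitones).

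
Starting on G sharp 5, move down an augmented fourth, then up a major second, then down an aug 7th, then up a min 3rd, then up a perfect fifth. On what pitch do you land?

E double-flat 5

Down an augmented fourth from G#5: D5 (6 semitones down).
D5 up a major second → E5 (2 semitones).
Down an augmented seventh from E5: Fb4 (12 semitones down).
Up a minor third from Fb4: Abb4 (3 semitones up).
Abb4 up a perfect fifth → Ebb5 (7 semitones).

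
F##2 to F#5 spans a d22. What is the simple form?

Subtracting seven from the interval number removes an octave: 22 − 14 = 8.
That makes a diminished twenty-second a compound diminished octave — 2 octaves plus a diminished octave.

d8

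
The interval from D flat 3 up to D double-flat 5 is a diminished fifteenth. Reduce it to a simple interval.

Each octave removed subtracts seven from the number: 15 − 7 = 8.
That makes a diminished fifteenth a compound diminished octave — an octave plus a diminished octave.

diminished 8th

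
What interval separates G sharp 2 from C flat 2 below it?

doubly augmented 5th

Descending from G#2 to Cb2 is the same interval as ascending Cb2 to G#2.
C to G spans five letter names (C-D-E-F-G): a fifth.
The perfect fifth is 7 semitones; here we have 9, two semitones wider: doubly augmented.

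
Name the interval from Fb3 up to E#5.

doubly augmented fourteenth

F to E spans seven letter names (F-G-A-B-C-D-E), plus an octave, so the interval is some kind of fourteenth.
Fb3 to E#5 spans 25 semitones — two semitones wider than the major fourteenth (23) — giving a doubly augmented fourteenth.
(Equivalently, a compound doubly augmented seventh: a doubly augmented seventh plus an octave.)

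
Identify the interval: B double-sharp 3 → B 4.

doubly diminished octave

B to B is the same letter name, plus an octave: an octave.
The perfect octave is 12 semitones; here we have 10, two semitones narrower: doubly diminished.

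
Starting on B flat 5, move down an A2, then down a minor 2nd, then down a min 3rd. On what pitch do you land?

E flat 5

Down an augmented second from Bb5: Abb5 (3 semitones down).
Down a minor second from Abb5: Gb5 (1 semitone down).
A minor third down from Gb5 is Eb5.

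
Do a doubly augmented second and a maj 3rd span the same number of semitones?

Yes

A doubly augmented second = 4 semitones = a major third; enharmonically equal.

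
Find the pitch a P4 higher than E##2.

Four letter names up from E: A.
A perfect fourth is 5 semitones; 5 semitones up from E##2 gives A##2.

A##2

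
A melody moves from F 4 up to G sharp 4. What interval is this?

F to G spans two letter names (F-G), so the interval is some kind of second.
F4 to G#4 spans 3 semitones — one semitone wider than the major second (2) — giving an augmented second.

augmented 2nd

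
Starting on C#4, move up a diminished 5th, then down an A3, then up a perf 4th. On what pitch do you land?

Abb4

Up a diminished fifth from C#4: G4 (6 semitones up).
G4 down an augmented third → Ebb4 (5 semitones).
Ebb4 up a perfect fourth → Abb4 (5 semitones).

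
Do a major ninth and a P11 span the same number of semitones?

A major ninth spans 14 semitones; a perfect eleventh spans 17 semitones. They differ by 3.

No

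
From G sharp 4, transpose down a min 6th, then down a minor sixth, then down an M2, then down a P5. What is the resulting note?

F double-sharp 2

A minor sixth down from G#4 is B#3.
B#3 down a minor sixth → D##3 (8 semitones).
D##3 down a major second → C##3 (2 semitones).
C##3 down a perfect fifth → F##2 (7 semitones).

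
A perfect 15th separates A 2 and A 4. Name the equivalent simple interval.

Each octave removed subtracts seven from the number: 15 − 7 = 8.
So a perfect fifteenth is an octave plus a perfect octave. The quality is unchanged.

P8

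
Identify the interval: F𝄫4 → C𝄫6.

F to C spans five letter names (F-G-A-B-C), plus an octave — that makes it a twelfth of some quality.
Fbb4 to Cbb6 is 19 semitones, matching the perfect twelfth exactly, so the quality is perfect.
(Equivalently, a compound perfect fifth: a perfect fifth plus an octave.)

perfect 12th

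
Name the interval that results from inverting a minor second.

M7

The rule of nine gives the new number: 9 − 2 = 7, so a second becomes a seventh.
The quality also flips — minor becomes major — giving a major seventh.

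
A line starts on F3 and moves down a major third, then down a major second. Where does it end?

A major third down from F3 is Db3.
Down a major second from Db3: Cb3 (2 semitones down).

Cb3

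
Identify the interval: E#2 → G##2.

E to G spans three letter names (E-F-G): a third.
Counting semitones, E#2→G##2 is 4, which is the major third.

major 3rd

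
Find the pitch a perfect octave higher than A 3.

An octave keeps the letter name A, an octave up from A.
A perfect octave is 12 semitones; 12 semitones up from A3 gives A4.

A 4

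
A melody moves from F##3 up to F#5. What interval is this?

diminished fifteenth

F to F is the same letter name, plus 2 octaves — that makes it a fifteenth of some quality.
The perfect fifteenth is 24 semitones; here we have 23, one semitone narrower: diminished.
(Equivalently, a compound diminished octave: a diminished octave plus an octave.)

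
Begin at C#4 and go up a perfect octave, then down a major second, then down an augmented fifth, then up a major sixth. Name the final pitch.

C#4 up a perfect octave → C#5 (12 semitones).
Down a major second from C#5: B4 (2 semitones down).
An augmented fifth down from B4 is Eb4.
Up a major sixth from Eb4: C5 (9 semitones up).

C5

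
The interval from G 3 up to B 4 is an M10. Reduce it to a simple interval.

Subtracting seven from the interval number removes an octave: 10 − 7 = 3.
So a major tenth is an octave plus a major third. The quality is unchanged.

major third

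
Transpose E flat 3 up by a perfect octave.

An octave keeps the letter name E, an octave up from E.
A perfect octave spans 12 semitones, so from Eb3 the target pitch is Eb4.

E flat 4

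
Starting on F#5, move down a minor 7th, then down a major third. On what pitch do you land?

E4

A minor seventh down from F#5 is G#4.
G#4 down a major third → E4 (4 semitones).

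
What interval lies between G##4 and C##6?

P11

G to C spans four letter names (G-A-B-C), plus an octave — that makes it an eleventh of some quality.
Counting semitones, G##4→C##6 is 17, which is the perfect eleventh.
(Equivalently, a compound perfect fourth: a perfect fourth plus an octave.)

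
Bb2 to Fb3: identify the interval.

B to F spans five letter names (B-C-D-E-F), so the interval is some kind of fifth.
Bb2 to Fb3 spans 6 semitones — one semitone narrower than the perfect fifth (7) — giving a diminished fifth.

diminished fifth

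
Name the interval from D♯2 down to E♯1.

m7

Descending from D#2 to E#1 is the same interval as ascending E#1 to D#2.
E to D spans seven letter names (E-F-G-A-B-C-D), so the interval is some kind of seventh.
A major seventh would be 11 semitones, but E#1 to D#2 is 10 — one semitone narrower, making it a minor seventh.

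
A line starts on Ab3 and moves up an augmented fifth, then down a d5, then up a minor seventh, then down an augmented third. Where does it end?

Ab3 up an augmented fifth → E4 (8 semitones).
A diminished fifth down from E4 is A#3.
A#3 up a minor seventh → G#4 (10 semitones).
An augmented third down from G#4 is Eb4.

Eb4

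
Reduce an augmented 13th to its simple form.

Subtracting seven from the interval number removes an octave: 13 − 7 = 6.
That makes an augmented thirteenth a compound augmented sixth — an octave plus an augmented sixth.

augmented 6th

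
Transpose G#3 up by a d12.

Counting five letter names plus an octave up from G lands on D.
A diminished twelfth is 18 semitones; 18 semitones up from G#3 gives D5.

D5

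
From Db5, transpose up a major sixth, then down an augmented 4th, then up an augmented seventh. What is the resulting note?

A major sixth up from Db5 is Bb5.
An augmented fourth down from Bb5 is Fb5.
An augmented seventh up from Fb5 is E6.

E6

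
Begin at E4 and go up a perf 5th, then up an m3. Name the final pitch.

Up a perfect fifth from E4: B4 (7 semitones up).
A minor third up from B4 is D5.

D5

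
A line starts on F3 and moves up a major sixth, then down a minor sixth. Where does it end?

F#3

F3 up a major sixth → D4 (9 semitones).
A minor sixth down from D4 is F#3.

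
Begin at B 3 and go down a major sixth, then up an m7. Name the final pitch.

Down a major sixth from B3: D3 (9 semitones down).
D3 up a minor seventh → C4 (10 semitones).

C 4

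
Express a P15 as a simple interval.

perfect octave

Each octave removed subtracts seven from the number: 15 − 7 = 8.
Quality carries through unchanged, so the simple form is a perfect octave.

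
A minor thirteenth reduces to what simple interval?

minor 6th

Subtracting seven from the interval number removes an octave: 13 − 7 = 6.
So a minor thirteenth is an octave plus a minor sixth. The quality is unchanged.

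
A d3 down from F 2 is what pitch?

Counting three letter names down from F lands on D.
A diminished third spans 2 semitones, so from F2 the target pitch is D#2.

D sharp 2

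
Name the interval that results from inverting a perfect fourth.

P5

The rule of nine gives the new number: 9 − 4 = 5, so a fourth becomes a fifth.
Quality inverts too: perfect stays perfect. That makes the inversion a perfect fifth.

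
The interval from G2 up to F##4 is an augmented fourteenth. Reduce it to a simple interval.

augmented seventh

Each octave removed subtracts seven from the number: 14 − 7 = 7.
So an augmented fourteenth is an octave plus an augmented seventh. The quality is unchanged.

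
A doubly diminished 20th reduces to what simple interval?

Subtracting seven from the interval number removes an octave: 20 − 14 = 6.
That makes a doubly diminished twentieth a compound doubly diminished sixth — 2 octaves plus a doubly diminished sixth.

doubly diminished 6th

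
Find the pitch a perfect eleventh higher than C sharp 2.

F sharp 3

The eleventh's letter: C up four letter names plus an octave → F.
A perfect eleventh spans 17 semitones, so from C#2 the target pitch is F#3.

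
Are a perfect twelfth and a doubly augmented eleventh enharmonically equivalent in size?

Yes

Both span 19 semitones: a perfect twelfth and a doubly augmented eleventh are the same chromatic distance.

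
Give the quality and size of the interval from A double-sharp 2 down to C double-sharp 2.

Descending from A##2 to C##2 is the same interval as ascending C##2 to A##2.
C to A spans six letter names (C-D-E-F-G-A): a sixth.
Counting semitones, C##2→A##2 is 9, which is the major sixth.

major 6th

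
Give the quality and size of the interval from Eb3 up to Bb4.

E to B spans five letter names (E-F-G-A-B), plus an octave, so the interval is some kind of twelfth.
Eb3 to Bb4 is 19 semitones, matching the perfect twelfth exactly, so the quality is perfect.
(Equivalently, a compound perfect fifth: a perfect fifth plus an octave.)

P12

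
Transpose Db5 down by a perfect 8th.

Db4

For an octave the letter name doesn't change: still D, an octave down.
A perfect octave spans 12 semitones, so from Db5 the target pitch is Db4.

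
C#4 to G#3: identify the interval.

Descending from C#4 to G#3 is the same interval as ascending G#3 to C#4.
G to C spans four letter names (G-A-B-C), so the interval is some kind of fourth.
G#3 to C#4 is 5 semitones, matching the perfect fourth exactly, so the quality is perfect.

P4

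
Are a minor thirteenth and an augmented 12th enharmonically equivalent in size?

Both span 20 semitones: a minor thirteenth and an augmented twelfth are the same chromatic distance.

Yes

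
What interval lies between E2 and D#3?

major 7th

E to D spans seven letter names (E-F-G-A-B-C-D) — that makes it a seventh of some quality.
Counting semitones, E2→D#3 is 11, which is the major seventh.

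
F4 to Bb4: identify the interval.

P4

F to B spans four letter names (F-G-A-B) — that makes it a fourth of some quality.
F4 to Bb4 is 5 semitones, matching the perfect fourth exactly, so the quality is perfect.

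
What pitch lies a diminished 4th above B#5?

The fourth takes the letter from B up to E.
A diminished fourth is 4 semitones; 4 semitones up from B#5 gives E6.

E6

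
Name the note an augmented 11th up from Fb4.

Counting four letter names plus an octave up from F lands on B.
An augmented eleventh spans 18 semitones, so from Fb4 the target pitch is Bb5.

Bb5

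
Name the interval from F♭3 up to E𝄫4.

F to E spans seven letter names (F-G-A-B-C-D-E), so the interval is some kind of seventh.
A major seventh would be 11 semitones, but Fb3 to Ebb4 is 10 — one semitone narrower, making it a minor seventh.

minor seventh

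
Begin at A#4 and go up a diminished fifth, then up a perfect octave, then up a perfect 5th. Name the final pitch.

A diminished fifth up from A#4 is E5.
Up a perfect octave from E5: E6 (12 semitones up).
Up a perfect fifth from E6: B6 (7 semitones up).

B6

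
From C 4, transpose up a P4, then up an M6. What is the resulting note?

D 5

C4 up a perfect fourth → F4 (5 semitones).
Up a major sixth from F4: D5 (9 semitones up).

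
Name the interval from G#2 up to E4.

minor thirteenth

G to E spans six letter names (G-A-B-C-D-E), plus an octave: a thirteenth.
G#2 to E4 is 20 semitones, a half step short of the major thirteenth (21), so this is minor.
(Equivalently, a compound minor sixth: a minor sixth plus an octave.)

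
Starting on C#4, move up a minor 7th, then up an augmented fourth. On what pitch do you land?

C#4 up a minor seventh → B4 (10 semitones).
Up an augmented fourth from B4: E#5 (6 semitones up).

E#5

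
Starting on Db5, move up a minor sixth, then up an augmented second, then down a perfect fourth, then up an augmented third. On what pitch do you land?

Up a minor sixth from Db5: Bbb5 (8 semitones up).
Bbb5 up an augmented second → C6 (3 semitones).
A perfect fourth down from C6 is G5.
Up an augmented third from G5: B#5 (5 semitones up).

B#5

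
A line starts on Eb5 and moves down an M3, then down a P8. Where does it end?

Cb4

A major third down from Eb5 is Cb5.
Down a perfect octave from Cb5: Cb4 (12 semitones down).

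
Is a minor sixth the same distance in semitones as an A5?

A minor sixth spans 8 semitones, and an augmented fifth also spans 8 semitones — they're enharmonic.

Yes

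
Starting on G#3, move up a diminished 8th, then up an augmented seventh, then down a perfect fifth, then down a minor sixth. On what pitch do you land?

G#3 up a diminished octave → G4 (11 semitones).
G4 up an augmented seventh → F##5 (12 semitones).
A perfect fifth down from F##5 is B#4.
Down a minor sixth from B#4: D##4 (8 semitones down).

D##4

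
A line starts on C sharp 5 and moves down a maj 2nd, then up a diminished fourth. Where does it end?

Down a major second from C#5: B4 (2 semitones down).
Up a diminished fourth from B4: Eb5 (4 semitones up).

E flat 5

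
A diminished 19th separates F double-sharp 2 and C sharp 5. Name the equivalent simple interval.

Subtracting seven from the interval number removes an octave: 19 − 14 = 5.
So a diminished nineteenth is 2 octaves plus a diminished fifth. The quality is unchanged.

d5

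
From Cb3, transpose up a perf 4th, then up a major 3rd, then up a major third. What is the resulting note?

C4

Cb3 up a perfect fourth → Fb3 (5 semitones).
Fb3 up a major third → Ab3 (4 semitones).
Ab3 up a major third → C4 (4 semitones).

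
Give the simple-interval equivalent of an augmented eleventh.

Subtracting seven from the interval number removes an octave: 11 − 7 = 4.
So an augmented eleventh is an octave plus an augmented fourth. The quality is unchanged.

augmented fourth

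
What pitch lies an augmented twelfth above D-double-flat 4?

Counting five letter names plus an octave up from D lands on A.
An augmented twelfth spans 20 semitones, so from Dbb4 the target pitch is Ab5.

A-flat 5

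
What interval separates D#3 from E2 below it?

major 7th

Descending from D#3 to E2 is the same interval as ascending E2 to D#3.
E to D spans seven letter names (E-F-G-A-B-C-D) — that makes it a seventh of some quality.
Counting semitones, E2→D#3 is 11, which is the major seventh.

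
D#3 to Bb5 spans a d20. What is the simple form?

Subtracting seven from the interval number removes an octave: 20 − 14 = 6.
That makes a diminished twentieth a compound diminished sixth — 2 octaves plus a diminished sixth.

diminished 6th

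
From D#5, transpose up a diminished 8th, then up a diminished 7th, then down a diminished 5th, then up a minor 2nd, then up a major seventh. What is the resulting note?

D#5 up a diminished octave → D6 (11 semitones).
A diminished seventh up from D6 is Cb7.
Down a diminished fifth from Cb7: F6 (6 semitones down).
F6 up a minor second → Gb6 (1 semitone).
Gb6 up a major seventh → F7 (11 semitones).

F7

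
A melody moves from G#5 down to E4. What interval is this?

Descending from G#5 to E4 is the same interval as ascending E4 to G#5.
E to G spans three letter names (E-F-G), plus an octave — that makes it a tenth of some quality.
E4 to G#5 is 16 semitones, matching the major tenth exactly, so the quality is major.
(Equivalently, a compound major third: a major third plus an octave.)

major tenth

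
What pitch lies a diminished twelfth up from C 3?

The twelfth's letter: C up five letter names plus an octave → G.
A diminished twelfth is 18 semitones; 18 semitones up from C3 gives Gb4.

G-flat 4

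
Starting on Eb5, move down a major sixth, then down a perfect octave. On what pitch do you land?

Gb3

Eb5 down a major sixth → Gb4 (9 semitones).
Down a perfect octave from Gb4: Gb3 (12 semitones down).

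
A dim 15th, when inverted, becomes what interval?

First reduce the compound diminished fifteenth to its simple form, a diminished octave.
Inverted interval numbers add to nine, so an octave pairs with a unison (8 + 1 = 9).
The quality also flips — diminished becomes augmented — giving an augmented unison.

augmented unison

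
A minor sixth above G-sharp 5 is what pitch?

E 6

Counting six letter names up from G lands on E.
A minor sixth spans 8 semitones, so from G#5 the target pitch is E6.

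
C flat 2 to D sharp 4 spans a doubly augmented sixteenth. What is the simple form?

doubly augmented second

Take out 2 octaves (14 from the number): 16 − 14 = 2.
That makes a doubly augmented sixteenth a compound doubly augmented second — 2 octaves plus a doubly augmented second.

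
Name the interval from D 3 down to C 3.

major second

Descending from D3 to C3 is the same interval as ascending C3 to D3.
C to D spans two letter names (C-D), so the interval is some kind of second.
The major second spans 2 semitones, and C3 to D3 is exactly 2 semitones — so this is a major second.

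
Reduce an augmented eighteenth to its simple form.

Subtracting seven from the interval number removes an octave: 18 − 14 = 4.
Quality carries through unchanged, so the simple form is an augmented fourth.

augmented fourth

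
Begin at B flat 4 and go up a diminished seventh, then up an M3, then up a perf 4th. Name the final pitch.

F flat 6

Up a diminished seventh from Bb4: Abb5 (9 semitones up).
Abb5 up a major third → Cb6 (4 semitones).
Up a perfect fourth from Cb6: Fb6 (5 semitones up).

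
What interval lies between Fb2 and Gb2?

F to G spans two letter names (F-G) — that makes it a second of some quality.
Fb2 to Gb2 is 2 semitones, matching the major second exactly, so the quality is major.

M2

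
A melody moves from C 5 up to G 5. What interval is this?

C to G spans five letter names (C-D-E-F-G) — that makes it a fifth of some quality.
The perfect fifth spans 7 semitones, and C5 to G5 is exactly 7 semitones — so this is a perfect fifth.

perfect fifth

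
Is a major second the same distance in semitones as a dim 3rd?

Yes

Both span 2 semitones: a major second and a diminished third are the same chromatic distance.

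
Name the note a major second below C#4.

The second takes the letter from C down to B.
Moving 2 semitones down from C#4 (the size of a major second) reaches B3.

B3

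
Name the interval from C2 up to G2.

perfect fifth

C to G spans five letter names (C-D-E-F-G): a fifth.
Counting semitones, C2→G2 is 7, which is the perfect fifth.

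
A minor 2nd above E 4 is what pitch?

F 4

The second takes the letter from E up to F.
A minor second is 1 semitone; 1 semitone up from E4 gives F4.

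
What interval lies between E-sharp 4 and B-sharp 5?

E to B spans five letter names (E-F-G-A-B), plus an octave: a twelfth.
The perfect twelfth spans 19 semitones, and E#4 to B#5 is exactly 19 semitones — so this is a perfect twelfth.
(Equivalently, a compound perfect fifth: a perfect fifth plus an octave.)

perfect twelfth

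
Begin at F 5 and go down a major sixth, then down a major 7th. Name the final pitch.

B double-flat 3

Down a major sixth from F5: Ab4 (9 semitones down).
A major seventh down from Ab4 is Bbb3.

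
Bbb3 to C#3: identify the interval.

Descending from Bbb3 to C#3 is the same interval as ascending C#3 to Bbb3.
C to B spans seven letter names (C-D-E-F-G-A-B), so the interval is some kind of seventh.
A major seventh would be 11 semitones; C#3 to Bbb3 is 8, three semitones narrower, so the interval is doubly diminished.

doubly diminished seventh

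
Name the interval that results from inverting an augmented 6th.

diminished third

Inverted interval numbers add to nine, so a sixth pairs with a third (6 + 3 = 9).
Quality inverts too: augmented becomes diminished. That makes the inversion a diminished third.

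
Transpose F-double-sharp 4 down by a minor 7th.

G-double-sharp 3

Counting seven letter names down from F lands on G.
A minor seventh is 10 semitones; 10 semitones down from F##4 gives G##3.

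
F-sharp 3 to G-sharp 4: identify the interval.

F to G spans two letter names (F-G), plus an octave, so the interval is some kind of ninth.
The major ninth spans 14 semitones, and F#3 to G#4 is exactly 14 semitones — so this is a major ninth.
(Equivalently, a compound major second: a major second plus an octave.)

major ninth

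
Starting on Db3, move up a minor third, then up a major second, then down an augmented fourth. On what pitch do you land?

Dbb3

A minor third up from Db3 is Fb3.
Fb3 up a major second → Gb3 (2 semitones).
An augmented fourth down from Gb3 is Dbb3.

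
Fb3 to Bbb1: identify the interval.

Descending from Fb3 to Bbb1 is the same interval as ascending Bbb1 to Fb3.
B to F spans five letter names (B-C-D-E-F), plus an octave — that makes it a twelfth of some quality.
Bbb1 to Fb3 is 19 semitones, matching the perfect twelfth exactly, so the quality is perfect.
(Equivalently, a compound perfect fifth: a perfect fifth plus an octave.)

perfect 12th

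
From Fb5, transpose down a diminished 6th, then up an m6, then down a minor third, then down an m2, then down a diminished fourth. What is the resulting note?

G##4

A diminished sixth down from Fb5 is A4.
A4 up a minor sixth → F5 (8 semitones).
Down a minor third from F5: D5 (3 semitones down).
A minor second down from D5 is C#5.
Down a diminished fourth from C#5: G##4 (4 semitones down).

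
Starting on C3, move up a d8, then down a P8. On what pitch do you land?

C3 up a diminished octave → Cb4 (11 semitones).
Cb4 down a perfect octave → Cb3 (12 semitones).

Cb3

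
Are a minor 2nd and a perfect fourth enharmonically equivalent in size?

A minor second spans 1 semitone; a perfect fourth spans 5 semitones. They differ by 4.

No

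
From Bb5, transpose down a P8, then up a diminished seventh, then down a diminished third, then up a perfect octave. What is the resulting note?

F6

Bb5 down a perfect octave → Bb4 (12 semitones).
A diminished seventh up from Bb4 is Abb5.
Down a diminished third from Abb5: F5 (2 semitones down).
F5 up a perfect octave → F6 (12 semitones).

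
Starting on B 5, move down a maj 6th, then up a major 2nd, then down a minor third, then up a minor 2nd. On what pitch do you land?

B5 down a major sixth → D5 (9 semitones).
Up a major second from D5: E5 (2 semitones up).
Down a minor third from E5: C#5 (3 semitones down).
A minor second up from C#5 is D5.

D 5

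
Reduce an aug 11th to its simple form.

A4

Subtracting seven from the interval number removes an octave: 11 − 7 = 4.
That makes an augmented eleventh a compound augmented fourth — an octave plus an augmented fourth.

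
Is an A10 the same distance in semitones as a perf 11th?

Yes

Both span 17 semitones: an augmented tenth and a perfect eleventh are the same chromatic distance.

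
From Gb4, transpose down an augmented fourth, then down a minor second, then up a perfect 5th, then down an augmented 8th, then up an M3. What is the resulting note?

Down an augmented fourth from Gb4: Dbb4 (6 semitones down).
Dbb4 down a minor second → Cb4 (1 semitone).
Up a perfect fifth from Cb4: Gb4 (7 semitones up).
Gb4 down an augmented octave → Gbb3 (13 semitones).
Up a major third from Gbb3: Bbb3 (4 semitones up).

Bbb3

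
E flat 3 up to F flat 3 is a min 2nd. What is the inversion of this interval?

The rule of nine gives the new number: 9 − 2 = 7, so a second becomes a seventh.
The quality also flips — minor becomes major — giving a major seventh.

M7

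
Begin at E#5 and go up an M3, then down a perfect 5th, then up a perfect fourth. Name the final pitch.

Up a major third from E#5: G##5 (4 semitones up).
Down a perfect fifth from G##5: C##5 (7 semitones down).
C##5 up a perfect fourth → F##5 (5 semitones).

F##5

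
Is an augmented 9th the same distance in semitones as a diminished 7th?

An augmented ninth is 15 semitones but a diminished seventh is 9 semitones — different sizes.

No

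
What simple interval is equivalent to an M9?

major 2nd

Take out an octave (7 from the number): 9 − 7 = 2.
That makes a major ninth a compound major second — an octave plus a major second.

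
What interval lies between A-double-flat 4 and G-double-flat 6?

minor fourteenth

A to G spans seven letter names (A-B-C-D-E-F-G), plus an octave — that makes it a fourteenth of some quality.
Abb4 to Gbb6 is 22 semitones, a half step short of the major fourteenth (23), so this is minor.
(Equivalently, a compound minor seventh: a minor seventh plus an octave.)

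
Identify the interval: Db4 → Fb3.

Descending from Db4 to Fb3 is the same interval as ascending Fb3 to Db4.
F to D spans six letter names (F-G-A-B-C-D) — that makes it a sixth of some quality.
Fb3 to Db4 is 9 semitones, matching the major sixth exactly, so the quality is major.

major sixth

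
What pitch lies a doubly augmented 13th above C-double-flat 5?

A 6

Counting six letter names plus an octave up from C lands on A.
A doubly augmented thirteenth is 23 semitones; 23 semitones up from Cbb5 gives A6.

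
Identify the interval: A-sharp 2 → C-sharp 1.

Descending from A#2 to C#1 is the same interval as ascending C#1 to A#2.
C to A spans six letter names (C-D-E-F-G-A), plus an octave — that makes it a thirteenth of some quality.
C#1 to A#2 is 21 semitones, matching the major thirteenth exactly, so the quality is major.
(Equivalently, a compound major sixth: a major sixth plus an octave.)

M13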